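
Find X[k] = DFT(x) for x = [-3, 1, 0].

X[k] = Σ(n=0 to 2) x[n] · ω_3^(nk)
where ω_3 = e^(-2πi/3)

Computing each X[k]:
X[0] = -2
X[1] = -3.5000-0.8660i
X[2] = -3.5000+0.8660i

X = [-2, -3.5000-0.8660i, -3.5000+0.8660i]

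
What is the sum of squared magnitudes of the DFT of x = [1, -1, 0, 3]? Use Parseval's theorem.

Parseval: Σ|x[n]|² = (1/N)Σ|X[k]|², so Σ|X[k]|² = N·Σ|x[n]|² = 4·11.0000

Σ|X[k]|² = N·Σ|x[n]|² = 4·11.0000 = 44.0000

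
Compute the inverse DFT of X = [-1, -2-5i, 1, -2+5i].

x[n] = (1/4) Σ(k=0 to 3) X[k] · e^(2πikn/4)

Computing each x[n]:
x[0] = -1
x[1] = 2
x[2] = 1
x[3] = -3

x = [-1, 2, 1, -3]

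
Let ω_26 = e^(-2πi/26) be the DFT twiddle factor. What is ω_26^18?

ω_26^18 = e^(-2πi·18/26)
= cos(-2π·18/26) + i·sin(-2π·18/26)
= cos(-36π/26) + i·sin(-36π/26)

ω_26^18 = cos(-36π/26) + i·sin(-36π/26) = -0.3546+0.9350i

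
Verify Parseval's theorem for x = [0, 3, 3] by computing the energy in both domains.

Time domain:
Σ|x[n]|² = |0|² + |3|² + |3|² = 18.0000

Frequency domain:
(1/3)Σ|X[k]|² = (1/3)(|6|² + |-3|² + |-3|²) = (1/3)·54.0000 = 18.0000

Both sides agree, confirming Parseval's theorem.

Σ|x[n]|² = (1/N)Σ|X[k]|² = 18.0000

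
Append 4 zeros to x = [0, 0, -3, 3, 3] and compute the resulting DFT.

Original 5-point DFT: [3, 0.9271+6.3799i, -2.4271-3.9430i, -2.4271+3.9430i, 0.9271-6.3799i]
Zero-padded 9-point DFT provides frequency interpolation.

DFT_9([x, 0, ...]) = [3, -4.8400-0.6697i, 3.6172+5.5525i, 3.0000-5.1962i, -3.2772-1.5720i, -3.2772+1.5720i, 3.0000+5.1962i, 3.6172-5.5525i, -4.8400+0.6697i]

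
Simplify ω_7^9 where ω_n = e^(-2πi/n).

Since ω_7^7 = 1, powers reduce modulo 7.
9 mod 7 = 2
So ω_7^9 = ω_7^2 = e^(-2πi·2/7)

ω_7^9 = ω_7^2 = -0.2225-0.9749i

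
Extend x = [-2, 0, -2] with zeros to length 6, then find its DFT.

Original 3-point DFT: [-4, -1.0000-1.7321i, -1.0000+1.7321i]
Zero-padded 6-point DFT provides frequency interpolation.

DFT_6([x, 0, ...]) = [-4, -1.0000+1.7321i, -1.0000-1.7321i, -4, -1.0000+1.7321i, -1.0000-1.7321i]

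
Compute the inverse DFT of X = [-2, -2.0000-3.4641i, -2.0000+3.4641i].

x[n] = (1/3) Σ(k=0 to 2) X[k] · e^(2πikn/3)

Computing each x[n]:
x[0] = -2
x[1] = 2
x[2] = -2

x = [-2, 2, -2]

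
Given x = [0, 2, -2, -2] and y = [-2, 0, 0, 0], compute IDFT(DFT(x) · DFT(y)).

(x ⊛ y)[n] = Σ(m=0 to 3) x[m] · y[(n-m) mod 4]

Computing each output sample:
(x ⊛ y)[0] = 0
(x ⊛ y)[1] = -4
(x ⊛ y)[2] = 4
(x ⊛ y)[3] = 4

x ⊛ y = [0, -4, 4, 4]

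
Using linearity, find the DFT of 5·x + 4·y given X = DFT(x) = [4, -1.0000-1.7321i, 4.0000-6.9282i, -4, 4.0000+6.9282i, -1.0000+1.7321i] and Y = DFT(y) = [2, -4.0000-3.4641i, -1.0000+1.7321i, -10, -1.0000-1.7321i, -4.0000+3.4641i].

By linearity: DFT(5x + 4y) = 5·DFT(x) + 4·DFT(y)
= 5·[4, -1.0000-1.7321i, 4.0000-6.9282i, -4, 4.0000+6.9282i, -1.0000+1.7321i] + 4·[2, -4.0000-3.4641i, -1.0000+1.7321i, -10, -1.0000-1.7321i, -4.0000+3.4641i]

Computing element-wise:
Z[0] = 5·(4) + 4·(2) = 28
Z[1] = 5·(-1.0000-1.7321i) + 4·(-4.0000-3.4641i) = -21.0000-22.5169i
Z[2] = 5·(4.0000-6.9282i) + 4·(-1.0000+1.7321i) = 16.0000-27.7126i
Z[3] = 5·(-4) + 4·(-10) = -60
Z[4] = 5·(4.0000+6.9282i) + 4·(-1.0000-1.7321i) = 16.0000+27.7126i
Z[5] = 5·(-1.0000+1.7321i) + 4·(-4.0000+3.4641i) = -21.0000+22.5169i

DFT(5x + 4y) = 5·X + 4·Y = [28, -21.0000-22.5169i, 16.0000-27.7126i, -60, 16.0000+27.7126i, -21.0000+22.5169i]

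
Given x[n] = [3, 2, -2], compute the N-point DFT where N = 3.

X[k] = Σ(n=0 to 2) x[n] · ω_3^(nk)
where ω_3 = e^(-2πi/3)

Computing each X[k]:
X[0] = 3
X[1] = 3.0000-3.4641i
X[2] = 3.0000+3.4641i

X = [3, 3.0000-3.4641i, 3.0000+3.4641i]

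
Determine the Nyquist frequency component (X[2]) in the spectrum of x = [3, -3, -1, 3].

X[2] = Σ(n=0 to 3) x[n] · ω_4^(2n) where ω_4 = e^(-2πi/4)
= (3)·ω_4^0 + (-3)·ω_4^2 + (-1)·ω_4^4 + (3)·ω_4^6

X[2] = 2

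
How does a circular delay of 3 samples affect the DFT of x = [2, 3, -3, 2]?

Time shift by 3: X_shifted[k] = ω_4^(3k) · X[k]
Shifted x = [3, -3, 2, 2]

DFT(x[n-3]) = [4, 1+5i, 6, 1-5i]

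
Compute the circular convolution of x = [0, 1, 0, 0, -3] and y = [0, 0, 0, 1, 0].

(x ⊛ y)[n] = Σ(m=0 to 4) x[m] · y[(n-m) mod 5]

Computing each output sample:
(x ⊛ y)[0] = 0
(x ⊛ y)[1] = 0
(x ⊛ y)[2] = -3
(x ⊛ y)[3] = 0
(x ⊛ y)[4] = 1

x ⊛ y = [0, 0, -3, 0, 1]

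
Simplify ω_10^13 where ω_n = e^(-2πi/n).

Since ω_10^10 = 1, powers reduce modulo 10.
13 mod 10 = 3
So ω_10^13 = ω_10^3 = e^(-2πi·3/10)

ω_10^13 = ω_10^3 = -0.3090-0.9511i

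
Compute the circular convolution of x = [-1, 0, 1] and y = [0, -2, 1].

(x ⊛ y)[n] = Σ(m=0 to 2) x[m] · y[(n-m) mod 3]

Computing each output sample:
(x ⊛ y)[0] = -2
(x ⊛ y)[1] = 3
(x ⊛ y)[2] = -1

x ⊛ y = [-2, 3, -1]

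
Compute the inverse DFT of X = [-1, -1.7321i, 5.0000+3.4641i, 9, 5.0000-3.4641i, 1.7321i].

x[n] = (1/6) Σ(k=0 to 5) X[k] · e^(2πikn/6)

Computing each x[n]:
x[0] = 3
x[1] = -3
x[2] = 2
x[3] = 0
x[4] = -1
x[5] = -2

x = [3, -3, 2, 0, -1, -2]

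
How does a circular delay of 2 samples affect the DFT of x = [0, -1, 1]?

Time shift by 2: X_shifted[k] = ω_3^(2k) · X[k]
Shifted x = [-1, 1, 0]

DFT(x[n-2]) = [0, -1.5000-0.8660i, -1.5000+0.8660i]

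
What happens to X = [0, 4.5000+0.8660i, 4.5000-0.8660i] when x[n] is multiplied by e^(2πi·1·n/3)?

Modulation property: DFT(ω_3^(-1n)·x[n]) = X[(k-1) mod 3], so circularly shift X by 1 positions.

X[k-1] = [4.5000-0.8660i, 0, 4.5000+0.8660i]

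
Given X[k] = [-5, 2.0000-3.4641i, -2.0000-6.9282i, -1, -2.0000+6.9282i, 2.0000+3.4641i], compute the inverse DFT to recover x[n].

x[n] = (1/6) Σ(k=0 to 5) X[k] · e^(2πikn/6)

Computing each x[n]:
x[0] = -1
x[1] = 3
x[2] = -2
x[3] = -2
x[4] = 0
x[5] = -3

x = [-1, 3, -2, -2, 0, -3]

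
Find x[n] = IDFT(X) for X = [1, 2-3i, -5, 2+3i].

x[n] = (1/4) Σ(k=0 to 3) X[k] · e^(2πikn/4)

Computing each x[n]:
x[0] = 0
x[1] = 3
x[2] = -2
x[3] = 0

x = [0, 3, -2, 0]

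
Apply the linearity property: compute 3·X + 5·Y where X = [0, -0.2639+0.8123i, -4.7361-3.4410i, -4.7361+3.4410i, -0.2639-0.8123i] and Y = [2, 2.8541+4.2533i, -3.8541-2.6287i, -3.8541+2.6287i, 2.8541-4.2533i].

By linearity: DFT(3x + 5y) = 3·DFT(x) + 5·DFT(y)
= 3·[0, -0.2639+0.8123i, -4.7361-3.4410i, -4.7361+3.4410i, -0.2639-0.8123i] + 5·[2, 2.8541+4.2533i, -3.8541-2.6287i, -3.8541+2.6287i, 2.8541-4.2533i]

Computing element-wise:
Z[0] = 3·(0) + 5·(2) = 10
Z[1] = 3·(-0.2639+0.8123i) + 5·(2.8541+4.2533i) = 13.4788+23.7034i
Z[2] = 3·(-4.7361-3.4410i) + 5·(-3.8541-2.6287i) = -33.4788-23.4665i
Z[3] = 3·(-4.7361+3.4410i) + 5·(-3.8541+2.6287i) = -33.4788+23.4665i
Z[4] = 3·(-0.2639-0.8123i) + 5·(2.8541-4.2533i) = 13.4788-23.7034i

DFT(3x + 5y) = 3·X + 5·Y = [10, 13.4788+23.7034i, -33.4788-23.4665i, -33.4788+23.4665i, 13.4788-23.7034i]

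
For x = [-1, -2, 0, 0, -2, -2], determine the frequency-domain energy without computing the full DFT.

Parseval: Σ|x[n]|² = (1/N)Σ|X[k]|², so Σ|X[k]|² = N·Σ|x[n]|² = 6·13.0000

Σ|X[k]|² = N·Σ|x[n]|² = 6·13.0000 = 78.0000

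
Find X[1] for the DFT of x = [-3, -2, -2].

X[1] = Σ(n=0 to 2) x[n] · ω_3^(1n) where ω_3 = e^(-2πi/3)
= (-3)·ω_3^0 + (-2)·ω_3^1 + (-2)·ω_3^2

X[1] = -1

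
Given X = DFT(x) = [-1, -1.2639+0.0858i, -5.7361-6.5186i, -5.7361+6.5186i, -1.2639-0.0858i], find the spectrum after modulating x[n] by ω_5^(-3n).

Modulation property: DFT(ω_5^(-3n)·x[n]) = X[(k-3) mod 5], so circularly shift X by 3 positions.

X[k-3] = [-5.7361-6.5186i, -5.7361+6.5186i, -1.2639-0.0858i, -1, -1.2639+0.0858i]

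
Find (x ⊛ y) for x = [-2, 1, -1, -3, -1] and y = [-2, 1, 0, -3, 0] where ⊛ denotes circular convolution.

(x ⊛ y)[n] = Σ(m=0 to 4) x[m] · y[(n-m) mod 5]

Computing each output sample:
(x ⊛ y)[0] = 6
(x ⊛ y)[1] = 5
(x ⊛ y)[2] = 6
(x ⊛ y)[3] = 11
(x ⊛ y)[4] = -4

x ⊛ y = [6, 5, 6, 11, -4]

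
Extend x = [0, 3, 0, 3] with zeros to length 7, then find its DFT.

Original 4-point DFT: [6, 0, -6, 0]
Zero-padded 7-point DFT provides frequency interpolation.

DFT_7([x, 0, ...]) = [6, -0.8324-3.6471i, 1.2029-0.5793i, -3.3705-4.2264i, -3.3705+4.2264i, 1.2029+0.5793i, -0.8324+3.6471i]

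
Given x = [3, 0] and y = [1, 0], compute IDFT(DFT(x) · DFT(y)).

(x ⊛ y)[n] = Σ(m=0 to 1) x[m] · y[(n-m) mod 2]

Computing each output sample:
(x ⊛ y)[0] = 3
(x ⊛ y)[1] = 0

x ⊛ y = [3, 0]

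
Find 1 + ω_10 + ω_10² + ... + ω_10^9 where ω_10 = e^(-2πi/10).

Sum of all nth roots of unity equals 0 for n > 1 (geometric series with r ≠ 1).

0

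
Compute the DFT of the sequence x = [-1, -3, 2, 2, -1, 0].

X[k] = Σ(n=0 to 5) x[n] · ω_6^(nk)
where ω_6 = e^(-2πi/6)

Computing each X[k]:
X[0] = -1
X[1] = -5
X[2] = 2.0000+5.1962i
X[3] = 1
X[4] = 2.0000-5.1962i
X[5] = -5

X = [-1, -5, 2.0000+5.1962i, 1, 2.0000-5.1962i, -5]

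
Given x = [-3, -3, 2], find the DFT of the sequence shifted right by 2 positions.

Time shift by 2: X_shifted[k] = ω_3^(2k) · X[k]
Shifted x = [-3, 2, -3]

DFT(x[n-2]) = [-4, -2.5000-4.3301i, -2.5000+4.3301i]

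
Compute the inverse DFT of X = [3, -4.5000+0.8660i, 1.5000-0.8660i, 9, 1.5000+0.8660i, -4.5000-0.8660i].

x[n] = (1/6) Σ(k=0 to 5) X[k] · e^(2πikn/6)

Computing each x[n]:
x[0] = 1
x[1] = -2
x[2] = 2
x[3] = 1
x[4] = 3
x[5] = -2

x = [1, -2, 2, 1, 3, -2]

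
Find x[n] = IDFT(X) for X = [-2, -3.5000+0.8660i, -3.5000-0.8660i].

x[n] = (1/3) Σ(k=0 to 2) X[k] · e^(2πikn/3)

Computing each x[n]:
x[0] = -3
x[1] = 0
x[2] = 1

x = [-3, 0, 1]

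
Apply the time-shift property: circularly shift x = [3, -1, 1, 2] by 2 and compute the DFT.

Time shift by 2: X_shifted[k] = ω_4^(2k) · X[k]
Shifted x = [1, 2, 3, -1]

DFT(x[n-2]) = [5, -2-3i, 3, -2+3i]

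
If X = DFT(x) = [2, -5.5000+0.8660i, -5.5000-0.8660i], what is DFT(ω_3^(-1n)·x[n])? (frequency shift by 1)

Modulation property: DFT(ω_3^(-1n)·x[n]) = X[(k-1) mod 3], so circularly shift X by 1 positions.

X[k-1] = [-5.5000-0.8660i, 2, -5.5000+0.8660i]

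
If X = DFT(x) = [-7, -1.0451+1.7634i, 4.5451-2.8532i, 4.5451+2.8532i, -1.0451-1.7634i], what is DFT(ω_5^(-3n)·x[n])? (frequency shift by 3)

Modulation property: DFT(ω_5^(-3n)·x[n]) = X[(k-3) mod 5], so circularly shift X by 3 positions.

X[k-3] = [4.5451-2.8532i, 4.5451+2.8532i, -1.0451-1.7634i, -7, -1.0451+1.7634i]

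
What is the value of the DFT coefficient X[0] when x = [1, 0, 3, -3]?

X[0] = Σ(n=0 to 3) x[n] · ω_4^0 = Σ x[n]
= (1) + (0) + (3) + (-3)

X[0] = 1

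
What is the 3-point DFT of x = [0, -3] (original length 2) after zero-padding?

Original 2-point DFT: [-3, 3]
Zero-padded 3-point DFT provides frequency interpolation.

DFT_3([x, 0, ...]) = [-3, 1.5000+2.5981i, 1.5000-2.5981i]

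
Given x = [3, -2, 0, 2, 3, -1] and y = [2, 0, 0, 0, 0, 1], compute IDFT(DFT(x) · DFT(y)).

(x ⊛ y)[n] = Σ(m=0 to 5) x[m] · y[(n-m) mod 6]

Computing each output sample:
(x ⊛ y)[0] = 4
(x ⊛ y)[1] = -4
(x ⊛ y)[2] = 2
(x ⊛ y)[3] = 7
(x ⊛ y)[4] = 5
(x ⊛ y)[5] = 1

x ⊛ y = [4, -4, 2, 7, 5, 1]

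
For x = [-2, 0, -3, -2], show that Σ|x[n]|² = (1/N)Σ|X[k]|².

Time domain:
Σ|x[n]|² = |-2|² + |0|² + |-3|² + |-2|² = 17.0000

Frequency domain:
(1/4)Σ|X[k]|² = (1/4)(|-7|² + |1-2i|² + |-3|² + |1+2i|²) = (1/4)·68.0000 = 17.0000

Both sides agree, confirming Parseval's theorem.

Σ|x[n]|² = (1/N)Σ|X[k]|² = 17.0000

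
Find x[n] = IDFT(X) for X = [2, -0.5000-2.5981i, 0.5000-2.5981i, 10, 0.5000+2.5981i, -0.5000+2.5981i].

x[n] = (1/6) Σ(k=0 to 5) X[k] · e^(2πikn/6)

Computing each x[n]:
x[0] = 2
x[1] = 0
x[2] = 2
x[3] = -1
x[4] = 2
x[5] = -3

x = [2, 0, 2, -1, 2, -3]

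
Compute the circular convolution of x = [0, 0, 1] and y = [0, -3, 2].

(x ⊛ y)[n] = Σ(m=0 to 2) x[m] · y[(n-m) mod 3]

Computing each output sample:
(x ⊛ y)[0] = -3
(x ⊛ y)[1] = 2
(x ⊛ y)[2] = 0

x ⊛ y = [-3, 2, 0]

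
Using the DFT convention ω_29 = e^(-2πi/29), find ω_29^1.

ω_29^1 = e^(-2πi·1/29)
= cos(-2π·1/29) + i·sin(-2π·1/29)
= cos(-2π/29) + i·sin(-2π/29)

ω_29^1 = cos(-2π/29) + i·sin(-2π/29) = 0.9766-0.2150i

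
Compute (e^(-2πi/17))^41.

Since ω_17^17 = 1, powers reduce modulo 17.
41 mod 17 = 7
So ω_17^41 = ω_17^7 = e^(-2πi·7/17)

ω_17^41 = ω_17^7 = -0.8502-0.5264i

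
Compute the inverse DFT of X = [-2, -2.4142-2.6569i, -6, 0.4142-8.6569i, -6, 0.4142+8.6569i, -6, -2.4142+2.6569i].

x[n] = (1/8) Σ(k=0 to 7) X[k] · e^(2πikn/8)

Computing each x[n]:
x[0] = -3
x[1] = 2
x[2] = -1
x[3] = 3
x[4] = -2
x[5] = -1
x[6] = 2
x[7] = -2

x = [-3, 2, -1, 3, -2, -1, 2, -2]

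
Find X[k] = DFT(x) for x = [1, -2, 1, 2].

X[k] = Σ(n=0 to 3) x[n] · ω_4^(nk)
where ω_4 = e^(-2πi/4)

Computing each X[k]:
X[0] = 2
X[1] = 4i
X[2] = 2
X[3] = -4i

X = [2, 4i, 2, -4i]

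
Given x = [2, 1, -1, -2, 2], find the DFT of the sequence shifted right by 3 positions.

Time shift by 3: X_shifted[k] = ω_5^(3k) · X[k]
Shifted x = [-1, -2, 2, 2, 1]

DFT(x[n-3]) = [2, -4.5451+2.8532i, 1.0451+1.7634i, 1.0451-1.7634i, -4.5451-2.8532i]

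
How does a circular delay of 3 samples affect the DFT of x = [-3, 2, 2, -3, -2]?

Time shift by 3: X_shifted[k] = ω_5^(3k) · X[k]
Shifted x = [2, -3, -2, -3, 2]

DFT(x[n-3]) = [-4, 5.7361+4.1675i, 1.2639+3.8900i, 1.2639-3.8900i, 5.7361-4.1675i]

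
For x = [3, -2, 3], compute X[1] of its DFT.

X[1] = Σ(n=0 to 2) x[n] · ω_3^(1n) where ω_3 = e^(-2πi/3)
= (3)·ω_3^0 + (-2)·ω_3^1 + (3)·ω_3^2

X[1] = 2.5000+4.3301i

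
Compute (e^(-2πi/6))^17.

Since ω_6^6 = 1, powers reduce modulo 6.
17 mod 6 = 5
So ω_6^17 = ω_6^5 = e^(-2πi·5/6)

ω_6^17 = ω_6^5 = 0.5000+0.8660i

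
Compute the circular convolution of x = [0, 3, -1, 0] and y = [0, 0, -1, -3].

(x ⊛ y)[n] = Σ(m=0 to 3) x[m] · y[(n-m) mod 4]

Computing each output sample:
(x ⊛ y)[0] = -8
(x ⊛ y)[1] = 3
(x ⊛ y)[2] = 0
(x ⊛ y)[3] = -3

x ⊛ y = [-8, 3, 0, -3]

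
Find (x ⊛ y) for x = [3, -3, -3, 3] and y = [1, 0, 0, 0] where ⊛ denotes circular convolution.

(x ⊛ y)[n] = Σ(m=0 to 3) x[m] · y[(n-m) mod 4]

Computing each output sample:
(x ⊛ y)[0] = 3
(x ⊛ y)[1] = -3
(x ⊛ y)[2] = -3
(x ⊛ y)[3] = 3

x ⊛ y = [3, -3, -3, 3]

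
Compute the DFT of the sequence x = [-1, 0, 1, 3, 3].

X[k] = Σ(n=0 to 4) x[n] · ω_5^(nk)
where ω_5 = e^(-2πi/5)

Computing each X[k]:
X[0] = 6
X[1] = -3.3090+4.0287i
X[2] = -2.1910-0.1388i
X[3] = -2.1910+0.1388i
X[4] = -3.3090-4.0287i

X = [6, -3.3090+4.0287i, -2.1910-0.1388i, -2.1910+0.1388i, -3.3090-4.0287i]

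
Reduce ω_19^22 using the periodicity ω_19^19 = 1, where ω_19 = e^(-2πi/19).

Since ω_19^19 = 1, powers reduce modulo 19.
22 mod 19 = 3
So ω_19^22 = ω_19^3 = e^(-2πi·3/19)

ω_19^22 = ω_19^3 = 0.5469-0.8372i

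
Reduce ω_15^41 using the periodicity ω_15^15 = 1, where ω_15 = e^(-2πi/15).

Since ω_15^15 = 1, powers reduce modulo 15.
41 mod 15 = 11
So ω_15^41 = ω_15^11 = e^(-2πi·11/15)

ω_15^41 = ω_15^11 = -0.1045+0.9945i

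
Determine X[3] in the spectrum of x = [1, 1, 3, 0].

X[3] = Σ(n=0 to 3) x[n] · ω_4^(3n) where ω_4 = e^(-2πi/4)
= (1)·ω_4^0 + (1)·ω_4^3 + (3)·ω_4^6 + (0)·ω_4^9

X[3] = -2+1i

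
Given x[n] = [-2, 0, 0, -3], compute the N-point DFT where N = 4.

X[k] = Σ(n=0 to 3) x[n] · ω_4^(nk)
where ω_4 = e^(-2πi/4)

Computing each X[k]:
X[0] = -5
X[1] = -2-3i
X[2] = 1
X[3] = -2+3i

X = [-5, -2-3i, 1, -2+3i]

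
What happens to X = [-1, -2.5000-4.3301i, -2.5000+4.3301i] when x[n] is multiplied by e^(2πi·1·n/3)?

Modulation property: DFT(ω_3^(-1n)·x[n]) = X[(k-1) mod 3], so circularly shift X by 1 positions.

X[k-1] = [-2.5000+4.3301i, -1, -2.5000-4.3301i]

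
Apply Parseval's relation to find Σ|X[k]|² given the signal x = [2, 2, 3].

Parseval: Σ|x[n]|² = (1/N)Σ|X[k]|², so Σ|X[k]|² = N·Σ|x[n]|² = 3·17.0000

Σ|X[k]|² = N·Σ|x[n]|² = 3·17.0000 = 51.0000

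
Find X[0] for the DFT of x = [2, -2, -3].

X[0] = Σ(n=0 to 2) x[n] · ω_3^0 = Σ x[n]
= (2) + (-2) + (-3)

X[0] = -3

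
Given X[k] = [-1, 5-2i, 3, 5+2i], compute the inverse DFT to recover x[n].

x[n] = (1/4) Σ(k=0 to 3) X[k] · e^(2πikn/4)

Computing each x[n]:
x[0] = 3
x[1] = 0
x[2] = -2
x[3] = -2

x = [3, 0, -2, -2]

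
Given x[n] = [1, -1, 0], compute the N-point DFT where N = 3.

X[k] = Σ(n=0 to 2) x[n] · ω_3^(nk)
where ω_3 = e^(-2πi/3)

Computing each X[k]:
X[0] = 0
X[1] = 1.5000+0.8660i
X[2] = 1.5000-0.8660i

X = [0, 1.5000+0.8660i, 1.5000-0.8660i]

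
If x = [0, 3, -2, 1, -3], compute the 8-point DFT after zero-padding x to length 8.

Original 5-point DFT: [-1, 0.8090-3.9430i, -0.3090-6.3799i, -0.3090+6.3799i, 0.8090+3.9430i]
Zero-padded 8-point DFT provides frequency interpolation.

DFT_8([x, 0, ...]) = [-1, 4.4142-0.8284i, -1-2i, 1.5858-4.8284i, -9, 1.5858+4.8284i, -1+2i, 4.4142+0.8284i]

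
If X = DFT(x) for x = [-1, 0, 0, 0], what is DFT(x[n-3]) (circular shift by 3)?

Time shift by 3: X_shifted[k] = ω_4^(3k) · X[k]
Shifted x = [0, 0, 0, -1]

DFT(x[n-3]) = [-1, -1i, 1, 1i]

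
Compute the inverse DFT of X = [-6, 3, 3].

x[n] = (1/3) Σ(k=0 to 2) X[k] · e^(2πikn/3)

Computing each x[n]:
x[0] = 0
x[1] = -3
x[2] = -3

x = [0, -3, -3]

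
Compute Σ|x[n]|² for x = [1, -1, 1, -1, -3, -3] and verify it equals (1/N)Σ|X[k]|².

Time domain:
Σ|x[n]|² = |1|² + |-1|² + |1|² + |-1|² + |-3|² + |-3|² = 22.0000

Frequency domain:
(1/6)Σ|X[k]|² = (1/6)(|-6|² + |1.0000-5.1962i|² + |3.0000+1.7321i|² + |4|² + |3.0000-1.7321i|² + |1.0000+5.1962i|²) = (1/6)·132.0000 = 22.0000

Both sides agree, confirming Parseval's theorem.

Σ|x[n]|² = (1/N)Σ|X[k]|² = 22.0000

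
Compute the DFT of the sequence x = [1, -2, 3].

X[k] = Σ(n=0 to 2) x[n] · ω_3^(nk)
where ω_3 = e^(-2πi/3)

Computing each X[k]:
X[0] = 2
X[1] = 0.5000+4.3301i
X[2] = 0.5000-4.3301i

X = [2, 0.5000+4.3301i, 0.5000-4.3301i]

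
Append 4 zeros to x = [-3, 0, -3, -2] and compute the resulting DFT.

Original 4-point DFT: [-8, -2i, -4, 2i]
Zero-padded 8-point DFT provides frequency interpolation.

DFT_8([x, 0, ...]) = [-8, -1.5858+4.4142i, -2i, -4.4142-1.5858i, -4, -4.4142+1.5858i, 2i, -1.5858-4.4142i]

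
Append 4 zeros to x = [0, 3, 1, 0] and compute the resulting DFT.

Original 4-point DFT: [4, -1-3i, -2, -1+3i]
Zero-padded 8-point DFT provides frequency interpolation.

DFT_8([x, 0, ...]) = [4, 2.1213-3.1213i, -1-3i, -2.1213-1.1213i, -2, -2.1213+1.1213i, -1+3i, 2.1213+3.1213i]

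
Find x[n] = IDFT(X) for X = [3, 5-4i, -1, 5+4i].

x[n] = (1/4) Σ(k=0 to 3) X[k] · e^(2πikn/4)

Computing each x[n]:
x[0] = 3
x[1] = 3
x[2] = -2
x[3] = -1

x = [3, 3, -2, -1]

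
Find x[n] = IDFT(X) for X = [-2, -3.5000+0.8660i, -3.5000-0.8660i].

x[n] = (1/3) Σ(k=0 to 2) X[k] · e^(2πikn/3)

Computing each x[n]:
x[0] = -3
x[1] = 0
x[2] = 1

x = [-3, 0, 1]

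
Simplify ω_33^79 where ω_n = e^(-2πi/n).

Since ω_33^33 = 1, powers reduce modulo 33.
79 mod 33 = 13
So ω_33^79 = ω_33^13 = e^(-2πi·13/33)

ω_33^79 = ω_33^13 = -0.7861-0.6182i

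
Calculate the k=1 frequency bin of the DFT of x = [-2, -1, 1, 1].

X[1] = Σ(n=0 to 3) x[n] · ω_4^(1n) where ω_4 = e^(-2πi/4)
= (-2)·ω_4^0 + (-1)·ω_4^1 + (1)·ω_4^2 + (1)·ω_4^3

X[1] = -3+2i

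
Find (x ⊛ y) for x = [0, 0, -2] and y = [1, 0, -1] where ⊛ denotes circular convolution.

(x ⊛ y)[n] = Σ(m=0 to 2) x[m] · y[(n-m) mod 3]

Computing each output sample:
(x ⊛ y)[0] = 0
(x ⊛ y)[1] = 2
(x ⊛ y)[2] = -2

x ⊛ y = [0, 2, -2]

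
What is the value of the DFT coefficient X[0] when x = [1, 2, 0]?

X[0] = Σ(n=0 to 2) x[n] · ω_3^0 = Σ x[n]
= (1) + (2) + (0)

X[0] = 3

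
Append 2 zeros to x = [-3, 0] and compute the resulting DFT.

Original 2-point DFT: [-3, -3]
Zero-padded 4-point DFT provides frequency interpolation.

DFT_4([x, 0, ...]) = [-3, -3, -3, -3]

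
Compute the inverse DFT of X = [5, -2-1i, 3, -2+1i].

x[n] = (1/4) Σ(k=0 to 3) X[k] · e^(2πikn/4)

Computing each x[n]:
x[0] = 1
x[1] = 1
x[2] = 3
x[3] = 0

x = [1, 1, 3, 0]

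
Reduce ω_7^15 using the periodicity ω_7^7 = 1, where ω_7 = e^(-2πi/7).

Since ω_7^7 = 1, powers reduce modulo 7.
15 mod 7 = 1
So ω_7^15 = ω_7^1 = e^(-2πi·1/7)

ω_7^15 = ω_7^1 = 0.6235-0.7818i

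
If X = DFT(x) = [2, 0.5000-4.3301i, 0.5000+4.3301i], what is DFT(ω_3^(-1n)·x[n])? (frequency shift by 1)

Modulation property: DFT(ω_3^(-1n)·x[n]) = X[(k-1) mod 3], so circularly shift X by 1 positions.

X[k-1] = [0.5000+4.3301i, 2, 0.5000-4.3301i]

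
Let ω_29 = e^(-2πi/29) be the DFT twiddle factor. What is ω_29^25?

ω_29^25 = e^(-2πi·25/29)
= cos(-2π·25/29) + i·sin(-2π·25/29)
= cos(-50π/29) + i·sin(-50π/29)

ω_29^25 = cos(-50π/29) + i·sin(-50π/29) = 0.6474+0.7622i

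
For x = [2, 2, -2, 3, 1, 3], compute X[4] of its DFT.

X[4] = Σ(n=0 to 5) x[n] · ω_6^(4n) where ω_6 = e^(-2πi/6)
= (2)·ω_6^0 + (2)·ω_6^4 + (-2)·ω_6^8 + (3)·ω_6^12 + (1)·ω_6^16 + (3)·ω_6^20

X[4] = 3.0000+1.7321i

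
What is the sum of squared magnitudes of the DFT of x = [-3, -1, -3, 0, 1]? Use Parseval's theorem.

Parseval: Σ|x[n]|² = (1/N)Σ|X[k]|², so Σ|X[k]|² = N·Σ|x[n]|² = 5·20.0000

Σ|X[k]|² = N·Σ|x[n]|² = 5·20.0000 = 100.0000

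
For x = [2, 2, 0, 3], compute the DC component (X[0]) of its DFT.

X[0] = Σ(n=0 to 3) x[n] · ω_4^0 = Σ x[n]
= (2) + (2) + (0) + (3)

X[0] = 7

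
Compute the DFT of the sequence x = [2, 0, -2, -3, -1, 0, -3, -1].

X[k] = Σ(n=0 to 7) x[n] · ω_8^(nk)
where ω_8 = e^(-2πi/8)

Computing each X[k]:
X[0] = -8
X[1] = 4.4142+0.4142i
X[2] = 6-4i
X[3] = 1.5858+2.4142i
X[4] = 0
X[5] = 1.5858-2.4142i
X[6] = 6+4i
X[7] = 4.4142-0.4142i

X = [-8, 4.4142+0.4142i, 6-4i, 1.5858+2.4142i, 0, 1.5858-2.4142i, 6+4i, 4.4142-0.4142i]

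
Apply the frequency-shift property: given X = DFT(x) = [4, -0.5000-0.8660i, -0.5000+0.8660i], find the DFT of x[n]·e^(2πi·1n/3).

Modulation property: DFT(ω_3^(-1n)·x[n]) = X[(k-1) mod 3], so circularly shift X by 1 positions.

X[k-1] = [-0.5000+0.8660i, 4, -0.5000-0.8660i]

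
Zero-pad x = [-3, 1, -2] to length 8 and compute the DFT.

Original 3-point DFT: [-4, -2.5000-2.5981i, -2.5000+2.5981i]
Zero-padded 8-point DFT provides frequency interpolation.

DFT_8([x, 0, ...]) = [-4, -2.2929+1.2929i, -1-1i, -3.7071-2.7071i, -6, -3.7071+2.7071i, -1+1i, -2.2929-1.2929i]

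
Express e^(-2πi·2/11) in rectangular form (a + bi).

ω_11^2 = e^(-2πi·2/11)
= cos(-2π·2/11) + i·sin(-2π·2/11)
= cos(-4π/11) + i·sin(-4π/11)

ω_11^2 = cos(-4π/11) + i·sin(-4π/11) = 0.4154-0.9096i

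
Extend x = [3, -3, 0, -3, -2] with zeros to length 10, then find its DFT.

Original 5-point DFT: [-5, 3.8820-0.8123i, 6.1180+3.4410i, 6.1180-3.4410i, 3.8820+0.8123i]
Zero-padded 10-point DFT provides frequency interpolation.

DFT_10([x, 0, ...]) = [-5, 3.1180+5.7921i, 3.8820-0.8123i, 0.8820+2.9919i, 6.1180+3.4410i, 7, 6.1180-3.4410i, 0.8820-2.9919i, 3.8820+0.8123i, 3.1180-5.7921i]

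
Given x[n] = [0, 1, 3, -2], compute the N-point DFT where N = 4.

X[k] = Σ(n=0 to 3) x[n] · ω_4^(nk)
where ω_4 = e^(-2πi/4)

Computing each X[k]:
X[0] = 2
X[1] = -3-3i
X[2] = 4
X[3] = -3+3i

X = [2, -3-3i, 4, -3+3i]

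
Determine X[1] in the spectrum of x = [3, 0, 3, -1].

X[1] = Σ(n=0 to 3) x[n] · ω_4^(1n) where ω_4 = e^(-2πi/4)
= (3)·ω_4^0 + (0)·ω_4^1 + (3)·ω_4^2 + (-1)·ω_4^3

X[1] = -1i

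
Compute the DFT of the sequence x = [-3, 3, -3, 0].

X[k] = Σ(n=0 to 3) x[n] · ω_4^(nk)
where ω_4 = e^(-2πi/4)

Computing each X[k]:
X[0] = -3
X[1] = -3i
X[2] = -9
X[3] = 3i

X = [-3, -3i, -9, 3i]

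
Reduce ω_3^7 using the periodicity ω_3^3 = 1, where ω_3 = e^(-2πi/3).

Since ω_3^3 = 1, powers reduce modulo 3.
7 mod 3 = 1
So ω_3^7 = ω_3^1 = e^(-2πi·1/3)

ω_3^7 = ω_3^1 = -0.5000-0.8660i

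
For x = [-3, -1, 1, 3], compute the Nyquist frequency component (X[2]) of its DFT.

X[2] = Σ(n=0 to 3) x[n] · ω_4^(2n) where ω_4 = e^(-2πi/4)
= (-3)·ω_4^0 + (-1)·ω_4^2 + (1)·ω_4^4 + (3)·ω_4^6

X[2] = -4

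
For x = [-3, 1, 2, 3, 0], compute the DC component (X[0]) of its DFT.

X[0] = Σ(n=0 to 4) x[n] · ω_5^0 = Σ x[n]
= (-3) + (1) + (2) + (3) + (0)

X[0] = 3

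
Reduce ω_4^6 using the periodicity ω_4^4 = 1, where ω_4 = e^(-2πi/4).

Since ω_4^4 = 1, powers reduce modulo 4.
6 mod 4 = 2
So ω_4^6 = ω_4^2 = e^(-2πi·2/4)

ω_4^6 = ω_4^2 = -1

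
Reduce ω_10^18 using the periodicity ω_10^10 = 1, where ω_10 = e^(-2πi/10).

Since ω_10^10 = 1, powers reduce modulo 10.
18 mod 10 = 8
So ω_10^18 = ω_10^8 = e^(-2πi·8/10)

ω_10^18 = ω_10^8 = 0.3090+0.9511i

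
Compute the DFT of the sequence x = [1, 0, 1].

X[k] = Σ(n=0 to 2) x[n] · ω_3^(nk)
where ω_3 = e^(-2πi/3)

Computing each X[k]:
X[0] = 2
X[1] = 0.5000+0.8660i
X[2] = 0.5000-0.8660i

X = [2, 0.5000+0.8660i, 0.5000-0.8660i]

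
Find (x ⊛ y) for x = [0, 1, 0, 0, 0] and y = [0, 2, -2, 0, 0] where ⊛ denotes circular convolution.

(x ⊛ y)[n] = Σ(m=0 to 4) x[m] · y[(n-m) mod 5]

Computing each output sample:
(x ⊛ y)[0] = 0
(x ⊛ y)[1] = 0
(x ⊛ y)[2] = 2
(x ⊛ y)[3] = -2
(x ⊛ y)[4] = 0

x ⊛ y = [0, 0, 2, -2, 0]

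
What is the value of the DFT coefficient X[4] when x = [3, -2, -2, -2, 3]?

X[4] = Σ(n=0 to 4) x[n] · ω_5^(4n) where ω_5 = e^(-2πi/5)
= (3)·ω_5^0 + (-2)·ω_5^4 + (-2)·ω_5^8 + (-2)·ω_5^12 + (3)·ω_5^16

X[4] = 6.5451-4.7553i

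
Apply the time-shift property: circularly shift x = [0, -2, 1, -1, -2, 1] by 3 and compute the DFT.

Time shift by 3: X_shifted[k] = ω_6^(3k) · X[k]
Shifted x = [-1, -2, 1, 0, -2, 1]

DFT(x[n-3]) = [-3, -1, 5.1962i, -1, -5.1962i, -1]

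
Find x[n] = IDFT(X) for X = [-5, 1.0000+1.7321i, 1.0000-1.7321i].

x[n] = (1/3) Σ(k=0 to 2) X[k] · e^(2πikn/3)

Computing each x[n]:
x[0] = -1
x[1] = -3
x[2] = -1

x = [-1, -3, -1]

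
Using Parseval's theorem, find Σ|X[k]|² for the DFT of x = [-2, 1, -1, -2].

Parseval: Σ|x[n]|² = (1/N)Σ|X[k]|², so Σ|X[k]|² = N·Σ|x[n]|² = 4·10.0000

Σ|X[k]|² = N·Σ|x[n]|² = 4·10.0000 = 40.0000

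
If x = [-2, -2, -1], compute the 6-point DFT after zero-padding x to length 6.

Original 3-point DFT: [-5, -0.5000+0.8660i, -0.5000-0.8660i]
Zero-padded 6-point DFT provides frequency interpolation.

DFT_6([x, 0, ...]) = [-5, -2.5000+2.5981i, -0.5000+0.8660i, -1, -0.5000-0.8660i, -2.5000-2.5981i]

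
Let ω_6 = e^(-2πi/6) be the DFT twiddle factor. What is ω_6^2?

ω_6^2 = e^(-2πi·2/6)
= cos(-2π·2/6) + i·sin(-2π·2/6)
= cos(-4π/6) + i·sin(-4π/6)

ω_6^2 = cos(-4π/6) + i·sin(-4π/6) = -0.5000-0.8660i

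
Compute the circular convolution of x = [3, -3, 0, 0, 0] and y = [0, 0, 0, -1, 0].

(x ⊛ y)[n] = Σ(m=0 to 4) x[m] · y[(n-m) mod 5]

Computing each output sample:
(x ⊛ y)[0] = 0
(x ⊛ y)[1] = 0
(x ⊛ y)[2] = 0
(x ⊛ y)[3] = -3
(x ⊛ y)[4] = 3

x ⊛ y = [0, 0, 0, -3, 3]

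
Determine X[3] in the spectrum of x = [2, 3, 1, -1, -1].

X[3] = Σ(n=0 to 4) x[n] · ω_5^(3n) where ω_5 = e^(-2πi/5)
= (2)·ω_5^0 + (3)·ω_5^3 + (1)·ω_5^6 + (-1)·ω_5^9 + (-1)·ω_5^12

X[3] = 0.3820+0.4490i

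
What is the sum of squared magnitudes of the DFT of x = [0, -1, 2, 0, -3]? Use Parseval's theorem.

Parseval: Σ|x[n]|² = (1/N)Σ|X[k]|², so Σ|X[k]|² = N·Σ|x[n]|² = 5·14.0000

Σ|X[k]|² = N·Σ|x[n]|² = 5·14.0000 = 70.0000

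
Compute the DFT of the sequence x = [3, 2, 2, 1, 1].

X[k] = Σ(n=0 to 4) x[n] · ω_5^(nk)
where ω_5 = e^(-2πi/5)

Computing each X[k]:
X[0] = 9
X[1] = 1.5000-1.5388i
X[2] = 1.5000+0.3633i
X[3] = 1.5000-0.3633i
X[4] = 1.5000+1.5388i

X = [9, 1.5000-1.5388i, 1.5000+0.3633i, 1.5000-0.3633i, 1.5000+1.5388i]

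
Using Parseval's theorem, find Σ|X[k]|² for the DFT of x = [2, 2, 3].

Parseval: Σ|x[n]|² = (1/N)Σ|X[k]|², so Σ|X[k]|² = N·Σ|x[n]|² = 3·17.0000

Σ|X[k]|² = N·Σ|x[n]|² = 3·17.0000 = 51.0000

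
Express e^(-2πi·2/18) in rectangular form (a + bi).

ω_18^2 = e^(-2πi·2/18)
= cos(-2π·2/18) + i·sin(-2π·2/18)
= cos(-4π/18) + i·sin(-4π/18)

ω_18^2 = cos(-4π/18) + i·sin(-4π/18) = 0.7660-0.6428i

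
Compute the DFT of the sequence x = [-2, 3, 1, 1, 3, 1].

X[k] = Σ(n=0 to 5) x[n] · ω_6^(nk)
where ω_6 = e^(-2πi/6)

Computing each X[k]:
X[0] = 7
X[1] = -3
X[2] = -5.0000-3.4641i
X[3] = -3
X[4] = -5.0000+3.4641i
X[5] = -3

X = [7, -3, -5.0000-3.4641i, -3, -5.0000+3.4641i, -3]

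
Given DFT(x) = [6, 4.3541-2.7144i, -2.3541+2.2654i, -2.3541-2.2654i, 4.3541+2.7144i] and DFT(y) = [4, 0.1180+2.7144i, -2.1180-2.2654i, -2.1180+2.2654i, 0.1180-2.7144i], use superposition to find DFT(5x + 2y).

By linearity: DFT(5x + 2y) = 5·DFT(x) + 2·DFT(y)
= 5·[6, 4.3541-2.7144i, -2.3541+2.2654i, -2.3541-2.2654i, 4.3541+2.7144i] + 2·[4, 0.1180+2.7144i, -2.1180-2.2654i, -2.1180+2.2654i, 0.1180-2.7144i]

Computing element-wise:
Z[0] = 5·(6) + 2·(4) = 38
Z[1] = 5·(4.3541-2.7144i) + 2·(0.1180+2.7144i) = 22.0065-8.1432i
Z[2] = 5·(-2.3541+2.2654i) + 2·(-2.1180-2.2654i) = -16.0065+6.7962i
Z[3] = 5·(-2.3541-2.2654i) + 2·(-2.1180+2.2654i) = -16.0065-6.7962i
Z[4] = 5·(4.3541+2.7144i) + 2·(0.1180-2.7144i) = 22.0065+8.1432i

DFT(5x + 2y) = 5·X + 2·Y = [38, 22.0065-8.1432i, -16.0065+6.7962i, -16.0065-6.7962i, 22.0065+8.1432i]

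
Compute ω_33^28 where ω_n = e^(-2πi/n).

ω_33^28 = e^(-2πi·28/33)
= cos(-2π·28/33) + i·sin(-2π·28/33)
= cos(-56π/33) + i·sin(-56π/33)

ω_33^28 = cos(-56π/33) + i·sin(-56π/33) = 0.5801+0.8146i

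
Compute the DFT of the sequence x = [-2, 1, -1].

X[k] = Σ(n=0 to 2) x[n] · ω_3^(nk)
where ω_3 = e^(-2πi/3)

Computing each X[k]:
X[0] = -2
X[1] = -2.0000-1.7321i
X[2] = -2.0000+1.7321i

X = [-2, -2.0000-1.7321i, -2.0000+1.7321i]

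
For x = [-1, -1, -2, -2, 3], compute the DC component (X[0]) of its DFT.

X[0] = Σ(n=0 to 4) x[n] · ω_5^0 = Σ x[n]
= (-1) + (-1) + (-2) + (-2) + (3)

X[0] = -3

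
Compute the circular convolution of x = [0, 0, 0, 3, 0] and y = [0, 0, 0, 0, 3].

(x ⊛ y)[n] = Σ(m=0 to 4) x[m] · y[(n-m) mod 5]

Computing each output sample:
(x ⊛ y)[0] = 0
(x ⊛ y)[1] = 0
(x ⊛ y)[2] = 9
(x ⊛ y)[3] = 0
(x ⊛ y)[4] = 0

x ⊛ y = [0, 0, 9, 0, 0]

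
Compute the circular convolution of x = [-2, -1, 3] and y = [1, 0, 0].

(x ⊛ y)[n] = Σ(m=0 to 2) x[m] · y[(n-m) mod 3]

Computing each output sample:
(x ⊛ y)[0] = -2
(x ⊛ y)[1] = -1
(x ⊛ y)[2] = 3

x ⊛ y = [-2, -1, 3]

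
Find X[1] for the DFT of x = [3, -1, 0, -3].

X[1] = Σ(n=0 to 3) x[n] · ω_4^(1n) where ω_4 = e^(-2πi/4)
= (3)·ω_4^0 + (-1)·ω_4^1 + (0)·ω_4^2 + (-3)·ω_4^3

X[1] = 3-2i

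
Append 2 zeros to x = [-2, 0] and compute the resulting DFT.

Original 2-point DFT: [-2, -2]
Zero-padded 4-point DFT provides frequency interpolation.

DFT_4([x, 0, ...]) = [-2, -2, -2, -2]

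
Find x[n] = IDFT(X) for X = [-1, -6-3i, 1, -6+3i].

x[n] = (1/4) Σ(k=0 to 3) X[k] · e^(2πikn/4)

Computing each x[n]:
x[0] = -3
x[1] = 1
x[2] = 3
x[3] = -2

x = [-3, 1, 3, -2]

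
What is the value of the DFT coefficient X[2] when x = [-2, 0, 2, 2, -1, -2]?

X[2] = Σ(n=0 to 5) x[n] · ω_6^(2n) where ω_6 = e^(-2πi/6)
= (-2)·ω_6^0 + (0)·ω_6^2 + (2)·ω_6^4 + (2)·ω_6^6 + (-1)·ω_6^8 + (-2)·ω_6^10

X[2] = 0.5000+0.8660i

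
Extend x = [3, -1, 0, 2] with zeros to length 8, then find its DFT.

Original 4-point DFT: [4, 3+3i, 2, 3-3i]
Zero-padded 8-point DFT provides frequency interpolation.

DFT_8([x, 0, ...]) = [4, 0.8787-0.7071i, 3+3i, 5.1213-0.7071i, 2, 5.1213+0.7071i, 3-3i, 0.8787+0.7071i]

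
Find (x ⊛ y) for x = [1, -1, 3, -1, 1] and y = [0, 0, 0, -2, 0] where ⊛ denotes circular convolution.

(x ⊛ y)[n] = Σ(m=0 to 4) x[m] · y[(n-m) mod 5]

Computing each output sample:
(x ⊛ y)[0] = -6
(x ⊛ y)[1] = 2
(x ⊛ y)[2] = -2
(x ⊛ y)[3] = -2
(x ⊛ y)[4] = 2

x ⊛ y = [-6, 2, -2, -2, 2]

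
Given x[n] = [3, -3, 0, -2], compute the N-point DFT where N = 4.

X[k] = Σ(n=0 to 3) x[n] · ω_4^(nk)
where ω_4 = e^(-2πi/4)

Computing each X[k]:
X[0] = -2
X[1] = 3+1i
X[2] = 8
X[3] = 3-1i

X = [-2, 3+1i, 8, 3-1i]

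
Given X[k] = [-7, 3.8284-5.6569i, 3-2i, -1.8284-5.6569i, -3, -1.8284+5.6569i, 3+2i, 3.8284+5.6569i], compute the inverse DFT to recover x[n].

x[n] = (1/8) Σ(k=0 to 7) X[k] · e^(2πikn/8)

Computing each x[n]:
x[0] = 0
x[1] = 3
x[2] = -2
x[3] = 0
x[4] = -1
x[5] = -3
x[6] = -2
x[7] = -2

x = [0, 3, -2, 0, -1, -3, -2, -2]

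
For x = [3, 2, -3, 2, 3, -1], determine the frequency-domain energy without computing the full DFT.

Parseval: Σ|x[n]|² = (1/N)Σ|X[k]|², so Σ|X[k]|² = N·Σ|x[n]|² = 6·36.0000

Σ|X[k]|² = N·Σ|x[n]|² = 6·36.0000 = 216.0000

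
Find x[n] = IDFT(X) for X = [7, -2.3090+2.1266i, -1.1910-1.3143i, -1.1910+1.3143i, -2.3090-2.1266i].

x[n] = (1/5) Σ(k=0 to 4) X[k] · e^(2πikn/5)

Computing each x[n]:
x[0] = 0
x[1] = 1
x[2] = 1
x[3] = 3
x[4] = 2

x = [0, 1, 1, 3, 2]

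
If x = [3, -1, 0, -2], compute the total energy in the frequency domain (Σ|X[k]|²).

Parseval: Σ|x[n]|² = (1/N)Σ|X[k]|², so Σ|X[k]|² = N·Σ|x[n]|² = 4·14.0000

Σ|X[k]|² = N·Σ|x[n]|² = 4·14.0000 = 56.0000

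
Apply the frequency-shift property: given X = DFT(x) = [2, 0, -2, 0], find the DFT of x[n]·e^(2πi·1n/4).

Modulation property: DFT(ω_4^(-1n)·x[n]) = X[(k-1) mod 4], so circularly shift X by 1 positions.

X[k-1] = [0, 2, 0, -2]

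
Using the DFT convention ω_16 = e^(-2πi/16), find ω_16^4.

ω_16^4 = e^(-2πi·4/16)
= cos(-2π·4/16) + i·sin(-2π·4/16)
= cos(-8π/16) + i·sin(-8π/16)

ω_16^4 = cos(-8π/16) + i·sin(-8π/16) = -1i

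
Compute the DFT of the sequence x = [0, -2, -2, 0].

X[k] = Σ(n=0 to 3) x[n] · ω_4^(nk)
where ω_4 = e^(-2πi/4)

Computing each X[k]:
X[0] = -4
X[1] = 2+2i
X[2] = 0
X[3] = 2-2i

X = [-4, 2+2i, 0, 2-2i]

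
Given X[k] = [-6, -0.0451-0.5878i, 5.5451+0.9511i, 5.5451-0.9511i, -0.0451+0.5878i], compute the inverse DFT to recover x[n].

x[n] = (1/5) Σ(k=0 to 4) X[k] · e^(2πikn/5)

Computing each x[n]:
x[0] = 1
x[1] = -3
x[2] = 0
x[3] = -1
x[4] = -3

x = [1, -3, 0, -1, -3]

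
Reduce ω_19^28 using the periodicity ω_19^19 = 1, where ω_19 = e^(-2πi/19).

Since ω_19^19 = 1, powers reduce modulo 19.
28 mod 19 = 9
So ω_19^28 = ω_19^9 = e^(-2πi·9/19)

ω_19^28 = ω_19^9 = -0.9864-0.1646i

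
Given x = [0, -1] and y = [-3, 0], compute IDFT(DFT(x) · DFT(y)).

(x ⊛ y)[n] = Σ(m=0 to 1) x[m] · y[(n-m) mod 2]

Computing each output sample:
(x ⊛ y)[0] = 0
(x ⊛ y)[1] = 3

x ⊛ y = [0, 3]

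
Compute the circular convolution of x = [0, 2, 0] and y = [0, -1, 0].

(x ⊛ y)[n] = Σ(m=0 to 2) x[m] · y[(n-m) mod 3]

Computing each output sample:
(x ⊛ y)[0] = 0
(x ⊛ y)[1] = 0
(x ⊛ y)[2] = -2

x ⊛ y = [0, 0, -2]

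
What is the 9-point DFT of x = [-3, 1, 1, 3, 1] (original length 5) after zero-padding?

Original 5-point DFT: [3, -5.6180+1.1756i, -3.3820-1.9021i, -3.3820+1.9021i, -5.6180-1.1756i]
Zero-padded 9-point DFT provides frequency interpolation.

DFT_9([x, 0, ...]) = [3, -4.5000-4.5677i, -4.5000+1.9140i, -1.5000-0.8660i, -4.5000-1.3125i, -4.5000+1.3125i, -1.5000+0.8660i, -4.5000-1.9140i, -4.5000+4.5677i]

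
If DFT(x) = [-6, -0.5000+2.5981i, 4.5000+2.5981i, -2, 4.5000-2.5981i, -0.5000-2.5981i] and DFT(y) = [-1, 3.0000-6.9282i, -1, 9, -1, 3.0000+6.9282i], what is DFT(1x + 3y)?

By linearity: DFT(1x + 3y) = 1·DFT(x) + 3·DFT(y)
= 1·[-6, -0.5000+2.5981i, 4.5000+2.5981i, -2, 4.5000-2.5981i, -0.5000-2.5981i] + 3·[-1, 3.0000-6.9282i, -1, 9, -1, 3.0000+6.9282i]

Computing element-wise:
Z[0] = 1·(-6) + 3·(-1) = -9
Z[1] = 1·(-0.5000+2.5981i) + 3·(3.0000-6.9282i) = 8.5000-18.1865i
Z[2] = 1·(4.5000+2.5981i) + 3·(-1) = 1.5000+2.5981i
Z[3] = 1·(-2) + 3·(9) = 25
Z[4] = 1·(4.5000-2.5981i) + 3·(-1) = 1.5000-2.5981i
Z[5] = 1·(-0.5000-2.5981i) + 3·(3.0000+6.9282i) = 8.5000+18.1865i

DFT(1x + 3y) = 1·X + 3·Y = [-9, 8.5000-18.1865i, 1.5000+2.5981i, 25, 1.5000-2.5981i, 8.5000+18.1865i]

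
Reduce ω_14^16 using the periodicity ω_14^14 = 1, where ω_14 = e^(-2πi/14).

Since ω_14^14 = 1, powers reduce modulo 14.
16 mod 14 = 2
So ω_14^16 = ω_14^2 = e^(-2πi·2/14)

ω_14^16 = ω_14^2 = 0.6235-0.7818i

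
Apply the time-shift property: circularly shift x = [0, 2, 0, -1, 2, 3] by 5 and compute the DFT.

Time shift by 5: X_shifted[k] = ω_6^(5k) · X[k]
Shifted x = [2, 0, -1, 2, 3, 0]

DFT(x[n-5]) = [6, -1.0000+3.4641i, 3.0000-3.4641i, 2, 3.0000+3.4641i, -1.0000-3.4641i]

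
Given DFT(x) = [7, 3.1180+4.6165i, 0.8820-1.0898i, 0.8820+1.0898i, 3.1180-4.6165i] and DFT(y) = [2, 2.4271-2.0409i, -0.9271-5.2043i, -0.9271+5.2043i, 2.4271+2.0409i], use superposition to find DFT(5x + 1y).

By linearity: DFT(5x + 1y) = 5·DFT(x) + 1·DFT(y)
= 5·[7, 3.1180+4.6165i, 0.8820-1.0898i, 0.8820+1.0898i, 3.1180-4.6165i] + 1·[2, 2.4271-2.0409i, -0.9271-5.2043i, -0.9271+5.2043i, 2.4271+2.0409i]

Computing element-wise:
Z[0] = 5·(7) + 1·(2) = 37
Z[1] = 5·(3.1180+4.6165i) + 1·(2.4271-2.0409i) = 18.0171+21.0416i
Z[2] = 5·(0.8820-1.0898i) + 1·(-0.9271-5.2043i) = 3.4829-10.6533i
Z[3] = 5·(0.8820+1.0898i) + 1·(-0.9271+5.2043i) = 3.4829+10.6533i
Z[4] = 5·(3.1180-4.6165i) + 1·(2.4271+2.0409i) = 18.0171-21.0416i

DFT(5x + 1y) = 5·X + 1·Y = [37, 18.0171+21.0416i, 3.4829-10.6533i, 3.4829+10.6533i, 18.0171-21.0416i]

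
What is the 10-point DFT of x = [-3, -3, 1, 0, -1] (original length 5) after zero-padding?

Original 5-point DFT: [-6, -5.0451+1.3143i, 0.5451+2.1266i, 0.5451-2.1266i, -5.0451-1.3143i]
Zero-padded 10-point DFT provides frequency interpolation.

DFT_10([x, 0, ...]) = [-6, -4.3090+1.4001i, -5.0451+1.3143i, -3.1910+4.3920i, 0.5451+2.1266i, 0, 0.5451-2.1266i, -3.1910-4.3920i, -5.0451-1.3143i, -4.3090-1.4001i]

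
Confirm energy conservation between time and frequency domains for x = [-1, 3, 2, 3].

Time domain:
Σ|x[n]|² = |-1|² + |3|² + |2|² + |3|² = 23.0000

Frequency domain:
(1/4)Σ|X[k]|² = (1/4)(|7|² + |-3|² + |-5|² + |-3|²) = (1/4)·92.0000 = 23.0000

Both sides agree, confirming Parseval's theorem.

Σ|x[n]|² = (1/N)Σ|X[k]|² = 23.0000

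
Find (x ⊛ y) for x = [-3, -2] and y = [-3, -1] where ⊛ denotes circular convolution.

(x ⊛ y)[n] = Σ(m=0 to 1) x[m] · y[(n-m) mod 2]

Computing each output sample:
(x ⊛ y)[0] = 11
(x ⊛ y)[1] = 9

x ⊛ y = [11, 9]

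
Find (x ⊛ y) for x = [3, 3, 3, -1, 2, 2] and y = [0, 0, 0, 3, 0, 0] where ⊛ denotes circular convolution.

(x ⊛ y)[n] = Σ(m=0 to 5) x[m] · y[(n-m) mod 6]

Computing each output sample:
(x ⊛ y)[0] = -3
(x ⊛ y)[1] = 6
(x ⊛ y)[2] = 6
(x ⊛ y)[3] = 9
(x ⊛ y)[4] = 9
(x ⊛ y)[5] = 9

x ⊛ y = [-3, 6, 6, 9, 9, 9]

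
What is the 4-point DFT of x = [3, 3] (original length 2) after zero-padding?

Original 2-point DFT: [6, 0]
Zero-padded 4-point DFT provides frequency interpolation.

DFT_4([x, 0, ...]) = [6, 3-3i, 0, 3+3i]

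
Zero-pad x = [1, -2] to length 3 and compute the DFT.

Original 2-point DFT: [-1, 3]
Zero-padded 3-point DFT provides frequency interpolation.

DFT_3([x, 0, ...]) = [-1, 2.0000+1.7321i, 2.0000-1.7321i]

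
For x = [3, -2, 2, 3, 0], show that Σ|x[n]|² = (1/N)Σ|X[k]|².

Time domain:
Σ|x[n]|² = |3|² + |-2|² + |2|² + |3|² + |0|² = 26.0000

Frequency domain:
(1/5)Σ|X[k]|² = (1/5)(|6|² + |-1.6631+2.4899i|² + |6.1631+0.2245i|² + |6.1631-0.2245i|² + |-1.6631-2.4899i|²) = (1/5)·130.0000 = 26.0000

Both sides agree, confirming Parseval's theorem.

Σ|x[n]|² = (1/N)Σ|X[k]|² = 26.0000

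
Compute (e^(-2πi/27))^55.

Since ω_27^27 = 1, powers reduce modulo 27.
55 mod 27 = 1
So ω_27^55 = ω_27^1 = e^(-2πi·1/27)

ω_27^55 = ω_27^1 = 0.9730-0.2306i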